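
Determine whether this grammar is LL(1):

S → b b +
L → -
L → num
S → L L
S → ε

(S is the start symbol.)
A grammar is LL(1) if for each non-terminal N with multiple productions, the predict sets of those productions are pairwise disjoint, where PREDICT(N → α) = (FIRST(α) \ {ε}) ∪ (FOLLOW(N) if α ⇒* ε).

Relevant sets:
  FIRST(L) = { '-', 'num' }
  FOLLOW(S) = { $ }

For S:
  PREDICT(S → b b '+') = { 'b' }
  PREDICT(S → L L) = { '-', 'num' }
  PREDICT(S → ε) = { $ }
For L:
  PREDICT(L → '-') = { '-' }
  PREDICT(L → num) = { 'num' }

All predict sets are disjoint. The grammar IS LL(1).

Answer: Yes, the grammar is LL(1).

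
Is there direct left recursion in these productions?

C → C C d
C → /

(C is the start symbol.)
Direct left recursion occurs when N → N α for some non-terminal N (the right-hand side begins with the left-hand side itself).

C → C C d: LEFT RECURSIVE (starts with C)
C → /: starts with '/'

The grammar has direct left recursion on: C.

Answer: Yes, C is left-recursive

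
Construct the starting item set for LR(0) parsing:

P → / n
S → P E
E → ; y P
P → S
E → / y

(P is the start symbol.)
First, augment the grammar with P' → P
I₀ = CLOSURE({ [P' → . P] }):
  [P' → . P] has the dot before P: add [P → . / n], [P → . S]
  [P → . S] has the dot before S: add [S → . P E]
No further items can be added.

I₀ = { [P → . / n], [P → . S], [P' → . P], [S → . P E] }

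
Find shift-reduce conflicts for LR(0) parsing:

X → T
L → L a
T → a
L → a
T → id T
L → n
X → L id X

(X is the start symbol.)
No shift-reduce conflicts

A shift-reduce conflict occurs when an LR(0) state has both:
  - a complete (reduce) item [A → α .] (dot at the end), and
  - a shift item [B → β . c γ] (dot before a terminal).

Augment with X' → X and build the canonical LR(0) collection (I0 = CLOSURE({[X' → . X]}), then GOTO on every symbol after a dot until no new states appear). It has 12 states:
  I0: { [L → . L a], [L → . a], [L → . n], [T → . a], [T → . id T], [X → . L id X], [X → . T], [X' → . X] }  — shift
  I1: { [L → L . a], [X → L . id X] }  — shift
  I2: { [X → T .] }  — reduce
  I3: { [X' → X .] }  — accept
  I4: { [L → a .], [T → a .] }  — 2 reduces
  I5: { [T → . a], [T → . id T], [T → id . T] }  — shift
  I6: { [L → n .] }  — reduce
  I7: { [T → id T .] }  — reduce
  I8: { [T → a .] }  — reduce
  I9: { [L → L a .] }  — reduce
  I10: { [L → . L a], [L → . a], [L → . n], [T → . a], [T → . id T], [X → . L id X], [X → . T], [X → L id . X] }  — shift
  I11: { [X → L id X .] }  — reduce

No state contains both a complete item and a shift item.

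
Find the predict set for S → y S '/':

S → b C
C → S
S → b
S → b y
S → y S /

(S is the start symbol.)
{ 'y' }

PREDICT(S → y S '/') = (FIRST(RHS) \ {ε}) ∪ (FOLLOW(S) if ε ∈ FIRST(RHS), i.e. RHS ⇒* ε)
FIRST(y S '/') = { 'y' }
ε ∉ FIRST(y S '/'), so FOLLOW(S) is not added.
PREDICT(S → y S '/') = { 'y' }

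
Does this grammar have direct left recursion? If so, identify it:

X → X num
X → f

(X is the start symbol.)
Yes, X is left-recursive

X → X num: LEFT RECURSIVE (starts with X)
X → f: starts with f

The grammar has direct left recursion on: X.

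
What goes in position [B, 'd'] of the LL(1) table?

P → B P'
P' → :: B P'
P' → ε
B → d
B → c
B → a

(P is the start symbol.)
B → d

To find M[B, 'd'], we find productions for B where 'd' is in the predict set (PREDICT(N → α) = (FIRST(α) \ {ε}) ∪ (FOLLOW(N) if α ⇒* ε)).

B → d: PREDICT = { 'd' }
  'd' is in predict set, so this production goes in M[B, 'd']
B → c: PREDICT = { 'c' }
B → a: PREDICT = { 'a' }

M[B, 'd'] = B → d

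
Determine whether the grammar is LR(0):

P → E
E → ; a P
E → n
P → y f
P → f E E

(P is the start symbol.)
Yes, the grammar is LR(0)

A grammar is LR(0) if no state in the canonical LR(0) collection has:
  - both a shift item (dot before a terminal) and a complete item (shift-reduce conflict), or
  - two or more complete items (reduce-reduce conflict; the accept item [P' → P .] counts as a complete item here).

Augment with P' → P and build the canonical LR(0) collection (I0 = CLOSURE({[P' → . P]}), then GOTO on every symbol after a dot until no new states appear). It has 12 states:
  I0: { [E → . ; a P], [E → . n], [P → . E], [P → . f E E], [P → . y f], [P' → . P] }  — shift
  I1: { [E → ; . a P] }  — shift
  I2: { [P → E .] }  — reduce
  I3: { [P' → P .] }  — accept
  I4: { [E → . ; a P], [E → . n], [P → f . E E] }  — shift
  I5: { [E → n .] }  — reduce
  I6: { [P → y . f] }  — shift
  I7: { [P → y f .] }  — reduce
  I8: { [E → . ; a P], [E → . n], [P → f E . E] }  — shift
  I9: { [P → f E E .] }  — reduce
  I10: { [E → . ; a P], [E → . n], [E → ; a . P], [P → . E], [P → . f E E], [P → . y f] }  — shift
  I11: { [E → ; a P .] }  — reduce

Every state is either a pure shift/goto state or contains exactly one complete item and nothing to shift — no conflicts. The grammar is LR(0).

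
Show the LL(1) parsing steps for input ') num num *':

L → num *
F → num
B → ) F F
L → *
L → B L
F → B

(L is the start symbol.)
Stack is shown with the top on the left.

Stack      Input          Action
--------------------------------
L $        ) num num * $  output L → B L
B L $      ) num num * $  output B → ) F F
) F F L $  ) num num * $  match ')'
F F L $    num num * $    output F → num
num F L $  num num * $    match 'num'
F L $      num * $        output F → num
num L $    num * $        match 'num'
L $        * $            output L → *
* $        * $            match '*'
$          $              accept

The string is accepted.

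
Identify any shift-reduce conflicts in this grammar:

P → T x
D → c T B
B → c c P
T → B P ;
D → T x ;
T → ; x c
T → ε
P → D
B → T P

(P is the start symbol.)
Yes — I0: [T → .] vs [B → . c c P]; I2: [T → .] vs [B → . c c P]; I5: [T → .] vs [B → . c c P]; I6: [T → .] vs [B → . c c P]; I7: [T → .] vs [B → . c c P]; I8: [T → .] vs [B → . c c P]; I10: [T → .] vs [B → . c c P]; I11: [T → .] vs [B → . c c P]; I12: [D → c T B .] vs [B → . c c P]; I14: [P → T x .] vs [D → T x . ;]

A shift-reduce conflict occurs when an LR(0) state has both:
  - a complete (reduce) item [A → α .] (dot at the end), and
  - a shift item [B → β . c γ] (dot before a terminal).

Augment with P' → P and build the canonical LR(0) collection (I0 = CLOSURE({[P' → . P]}), then GOTO on every symbol after a dot until no new states appear). It has 20 states:
  I0: { [B → . T P], [B → . c c P], [D → . T x ;], [D → . c T B], [P → . D], [P → . T x], [P' → . P], [T → . ; x c], [T → . B P ;], [T → .] }  — shift, reduce
  I1: { [T → ; . x c] }  — shift
  I2: { [B → . T P], [B → . c c P], [D → . T x ;], [D → . c T B], [P → . D], [P → . T x], [T → . ; x c], [T → . B P ;], [T → .], [T → B . P ;] }  — shift, reduce
  I3: { [P → D .] }  — reduce
  I4: { [P' → P .] }  — accept
  I5: { [B → . T P], [B → . c c P], [B → T . P], [D → . T x ;], [D → . c T B], [D → T . x ;], [P → . D], [P → . T x], [P → T . x], [T → . ; x c], [T → . B P ;], [T → .] }  — shift, reduce
  I6: { [B → . T P], [B → . c c P], [B → c . c P], [D → c . T B], [T → . ; x c], [T → . B P ;], [T → .] }  — shift, reduce
  I7: { [B → . T P], [B → . c c P], [B → T . P], [D → . T x ;], [D → . c T B], [D → c T . B], [P → . D], [P → . T x], [T → . ; x c], [T → . B P ;], [T → .] }  — shift, reduce
  I8: { [B → . T P], [B → . c c P], [B → c . c P], [B → c c . P], [D → . T x ;], [D → . c T B], [P → . D], [P → . T x], [T → . ; x c], [T → . B P ;], [T → .] }  — shift, reduce
  I9: { [B → c c P .] }  — reduce
  I10: { [B → . T P], [B → . c c P], [B → c . c P], [B → c c . P], [D → . T x ;], [D → . c T B], [D → c . T B], [P → . D], [P → . T x], [T → . ; x c], [T → . B P ;], [T → .] }  — shift, reduce
  I11: { [B → . T P], [B → . c c P], [B → T . P], [D → . T x ;], [D → . c T B], [D → T . x ;], [D → c T . B], [P → . D], [P → . T x], [P → T . x], [T → . ; x c], [T → . B P ;], [T → .] }  — shift, reduce
  I12: { [B → . T P], [B → . c c P], [D → . T x ;], [D → . c T B], [D → c T B .], [P → . D], [P → . T x], [T → . ; x c], [T → . B P ;], [T → .], [T → B . P ;] }  — shift, 2 reduces
  I13: { [B → T P .] }  — reduce
  I14: { [D → T x . ;], [P → T x .] }  — shift, reduce
  I15: { [D → T x ; .] }  — reduce
  I16: { [T → B P . ;] }  — shift
  I17: { [T → B P ; .] }  — reduce
  I18: { [T → ; x . c] }  — shift
  I19: { [T → ; x c .] }  — reduce

I0 contains reduce item [T → .] and shift items [B → . c c P], [D → . c T B], [T → . ; x c] — shift-reduce conflict.
I2 contains reduce item [T → .] and shift items [B → . c c P], [D → . c T B], [T → . ; x c] — shift-reduce conflict.
I5 contains reduce item [T → .] and shift items [B → . c c P], [D → T . x ;], [D → . c T B], [P → T . x], [T → . ; x c] — shift-reduce conflict.
I6 contains reduce item [T → .] and shift items [B → . c c P], [B → c . c P], [T → . ; x c] — shift-reduce conflict.
I7 contains reduce item [T → .] and shift items [B → . c c P], [D → . c T B], [T → . ; x c] — shift-reduce conflict.
I8 contains reduce item [T → .] and shift items [B → . c c P], [B → c . c P], [D → . c T B], [T → . ; x c] — shift-reduce conflict.
I10 contains reduce item [T → .] and shift items [B → . c c P], [B → c . c P], [D → . c T B], [T → . ; x c] — shift-reduce conflict.
I11 contains reduce item [T → .] and shift items [B → . c c P], [D → T . x ;], [D → . c T B], [P → T . x], [T → . ; x c] — shift-reduce conflict.
I12 contains reduce items [D → c T B .], [T → .] and shift items [B → . c c P], [D → . c T B], [T → . ; x c] — shift-reduce conflict.
I14 contains reduce item [P → T x .] and shift item [D → T x . ;] — shift-reduce conflict.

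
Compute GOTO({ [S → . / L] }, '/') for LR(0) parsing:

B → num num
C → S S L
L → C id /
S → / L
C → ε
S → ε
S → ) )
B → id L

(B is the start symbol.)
{ [C → . S S L], [C → .], [L → . C id /], [S → . ) )], [S → . / L], [S → .], [S → / . L] }

GOTO(I, '/') = CLOSURE({ [A → αX.β] : [A → α.Xβ] ∈ I, X = '/' })

Items with dot before '/', with the dot advanced:
  [S → . / L] → [S → / . L]
Closure of the advanced items:
  [S → / . L] has the dot before L: add [L → . C id /]
  [L → . C id /] has the dot before C: add [C → . S S L], [C → .]
  [C → . S S L] has the dot before S: add [S → . / L], [S → .], [S → . ) )]

GOTO = { [C → . S S L], [C → .], [L → . C id /], [S → . ) )], [S → . / L], [S → .], [S → / . L] }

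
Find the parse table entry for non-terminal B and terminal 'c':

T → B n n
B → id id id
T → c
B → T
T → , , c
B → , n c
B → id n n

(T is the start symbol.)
To find M[B, 'c'], we find productions for B where 'c' is in the predict set (PREDICT(N → α) = (FIRST(α) \ {ε}) ∪ (FOLLOW(N) if α ⇒* ε)).

Relevant sets:
  FIRST(T) = { ',', 'c', 'id' }

B → id id id: PREDICT = { 'id' }
B → T: PREDICT = { ',', 'c', 'id' }
  'c' is in predict set, so this production goes in M[B, 'c']
B → , n c: PREDICT = { ',' }
B → id n n: PREDICT = { 'id' }

M[B, 'c'] = B → T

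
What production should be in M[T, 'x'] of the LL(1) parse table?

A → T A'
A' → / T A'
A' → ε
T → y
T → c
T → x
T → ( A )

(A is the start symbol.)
T → x

To find M[T, 'x'], we find productions for T where 'x' is in the predict set (PREDICT(N → α) = (FIRST(α) \ {ε}) ∪ (FOLLOW(N) if α ⇒* ε)).

T → y: PREDICT = { 'y' }
T → c: PREDICT = { 'c' }
T → x: PREDICT = { 'x' }
  'x' is in predict set, so this production goes in M[T, 'x']
T → ( A ): PREDICT = { '(' }

M[T, 'x'] = T → x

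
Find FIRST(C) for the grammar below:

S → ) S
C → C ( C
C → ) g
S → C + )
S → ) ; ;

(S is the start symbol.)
From C → C ( C:
  - C is the symbol being defined: contributes nothing new
    C is not nullable, so stop
From C → ) g:
  - ')' is a terminal: add ')' and stop

Collecting: FIRST(C) = { ')' }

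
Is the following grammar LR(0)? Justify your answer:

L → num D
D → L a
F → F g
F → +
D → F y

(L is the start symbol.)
A grammar is LR(0) if no state in the canonical LR(0) collection has:
  - both a shift item (dot before a terminal) and a complete item (shift-reduce conflict), or
  - two or more complete items (reduce-reduce conflict; the accept item [L' → L .] counts as a complete item here).

Augment with L' → L and build the canonical LR(0) collection (I0 = CLOSURE({[L' → . L]}), then GOTO on every symbol after a dot until no new states appear). It has 10 states:
  I0: { [L → . num D], [L' → . L] }  — shift
  I1: { [L' → L .] }  — accept
  I2: { [D → . F y], [D → . L a], [F → . +], [F → . F g], [L → . num D], [L → num . D] }  — shift
  I3: { [F → + .] }  — reduce
  I4: { [L → num D .] }  — reduce
  I5: { [D → F . y], [F → F . g] }  — shift
  I6: { [D → L . a] }  — shift
  I7: { [D → L a .] }  — reduce
  I8: { [F → F g .] }  — reduce
  I9: { [D → F y .] }  — reduce

Every state is either a pure shift/goto state or contains exactly one complete item and nothing to shift — no conflicts. The grammar is LR(0).

Answer: Yes, the grammar is LR(0)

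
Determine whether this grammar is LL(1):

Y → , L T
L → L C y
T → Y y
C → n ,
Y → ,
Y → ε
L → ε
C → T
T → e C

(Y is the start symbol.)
No. Predict set conflict for Y: { ',' }

A grammar is LL(1) if for each non-terminal N with multiple productions, the predict sets of those productions are pairwise disjoint, where PREDICT(N → α) = (FIRST(α) \ {ε}) ∪ (FOLLOW(N) if α ⇒* ε).

Relevant sets:
  FIRST(L) = { ',', 'e', 'n', 'y', ε }
  FIRST(C) = { ',', 'e', 'n', 'y' }
  FIRST(Y) = { ',', ε }
  FIRST(T) = { ',', 'e', 'y' }
  FOLLOW(Y) = { $, 'y' }
  FOLLOW(L) = { ',', 'e', 'n', 'y' }

For Y:
  PREDICT(Y → ',' L T) = { ',' }
  PREDICT(Y → ',') = { ',' }
  PREDICT(Y → ε) = { $, 'y' }
For L:
  PREDICT(L → L C y) = { ',', 'e', 'n', 'y' }
  PREDICT(L → ε) = { ',', 'e', 'n', 'y' }
For T:
  PREDICT(T → Y y) = { ',', 'y' }
  PREDICT(T → e C) = { 'e' }
For C:
  PREDICT(C → n ',') = { 'n' }
  PREDICT(C → T) = { ',', 'e', 'y' }

Conflict found: Predict set conflict for Y: { ',' }
The grammar is NOT LL(1).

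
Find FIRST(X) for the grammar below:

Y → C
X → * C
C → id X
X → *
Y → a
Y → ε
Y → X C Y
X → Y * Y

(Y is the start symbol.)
{ '*', 'a', 'id' }

To compute FIRST(X), examine every production with X on the left-hand side, reading each right-hand side left to right until a non-nullable symbol is reached.

FIRST sets of the other non-terminals involved (by the same procedure, iterated to a fixed point):
  FIRST(Y) = { '*', 'a', 'id', ε }

From X → * C:
  - '*' is a terminal: add '*' and stop
From X → *:
  - '*' is a terminal: add '*' and stop
From X → Y * Y:
  - Y is a non-terminal: add FIRST(Y) \ {ε} = { '*', 'a', 'id' }
    Y is nullable, so continue to the next symbol
  - '*' is a terminal: add '*' and stop

Collecting: FIRST(X) = { '*', 'a', 'id' }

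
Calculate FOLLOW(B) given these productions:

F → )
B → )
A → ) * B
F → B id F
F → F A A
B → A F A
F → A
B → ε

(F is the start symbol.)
To compute FOLLOW(B), find every occurrence of B on a right-hand side N → α B β: add FIRST(β) \ {ε}, and if β is empty or nullable also add FOLLOW(N). Iterate to a fixed point.

In A → ) * B: B is at the end, add FOLLOW(A)
In F → B id F: B is followed by id F, add FIRST(id F) \ {ε} = { 'id' }

The FOLLOW sets referred to above (computed the same way, to a fixed point):
  FOLLOW(A) = { $, ')', 'id' }

Taking the union: FOLLOW(B) = { $, ')', 'id' }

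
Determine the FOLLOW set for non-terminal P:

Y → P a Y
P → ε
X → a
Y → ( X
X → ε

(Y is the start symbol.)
In Y → P a Y: P is followed by a Y, add FIRST(a Y) \ {ε} = { 'a' }

Taking the union: FOLLOW(P) = { 'a' }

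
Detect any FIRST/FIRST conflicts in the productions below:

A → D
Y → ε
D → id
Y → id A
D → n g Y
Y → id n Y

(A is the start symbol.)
Yes. Y → id A / Y → id n Y on { 'id' }

A FIRST/FIRST conflict occurs when two productions N → α and N → β for the same non-terminal have FIRST(α) ∩ FIRST(β) ≠ ∅ (with ε ∈ FIRST of a nullable right-hand side, so two nullable alternatives also conflict).

Productions for Y:
  Y → ε: FIRST = { ε }
  Y → id A: FIRST = { 'id' }
  Y → id n Y: FIRST = { 'id' }
Productions for D:
  D → id: FIRST = { 'id' }
  D → n g Y: FIRST = { 'n' }
A has only one production, so no FIRST/FIRST conflict is possible there.

Conflict for Y: Y → id A and Y → id n Y
  Overlap: { 'id' }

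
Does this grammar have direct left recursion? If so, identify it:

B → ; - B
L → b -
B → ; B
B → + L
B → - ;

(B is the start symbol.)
B → ; - B: starts with ';'
L → b -: starts with b
B → ; B: starts with ';'
B → + L: starts with '+'
B → - ;: starts with '-'

No direct left recursion found.

Answer: No direct left recursion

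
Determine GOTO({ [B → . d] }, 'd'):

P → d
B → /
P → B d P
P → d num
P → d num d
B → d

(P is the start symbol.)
GOTO(I, 'd') = CLOSURE({ [A → αX.β] : [A → α.Xβ] ∈ I, X = 'd' })

Items with dot before 'd', with the dot advanced:
  [B → . d] → [B → d .]
Closure adds nothing (no advanced item has the dot before a non-terminal).

GOTO = { [B → d .] }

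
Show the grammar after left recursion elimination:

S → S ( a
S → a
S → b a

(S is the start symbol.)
S is directly left-recursive. The standard transformation for
  A → A α₁ | ... | A α_m | β₁ | ... | β_n
is
  A  → β₁ A' | ... | β_n A'
  A' → α₁ A' | ... | α_m A' | ε

S → a becomes S → a S'
S → b a becomes S → b a S'
S → S ( a becomes S' → ( a S'
Add S' → ε

Resulting grammar:
S → a S'
S → b a S'
S' → ( a S'
S' → ε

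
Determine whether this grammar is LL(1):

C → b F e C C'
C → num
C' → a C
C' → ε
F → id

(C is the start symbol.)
No. Predict set conflict for C': { 'a' }

Relevant sets:
  FOLLOW(C') = { $, 'a' }

For C:
  PREDICT(C → b F e C C') = { 'b' }
  PREDICT(C → num) = { 'num' }
For C':
  PREDICT(C' → a C) = { 'a' }
  PREDICT(C' → ε) = { $, 'a' }
F has a single production, so nothing to check there.

Conflict found: Predict set conflict for C': { 'a' }
The grammar is NOT LL(1).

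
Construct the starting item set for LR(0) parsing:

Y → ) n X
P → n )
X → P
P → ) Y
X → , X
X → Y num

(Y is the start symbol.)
{ [Y → . ) n X], [Y' → . Y] }

First, augment the grammar with Y' → Y
I₀ = CLOSURE({ [Y' → . Y] }):
  [Y' → . Y] has the dot before Y: add [Y → . ) n X]
No further items can be added.

I₀ = { [Y → . ) n X], [Y' → . Y] }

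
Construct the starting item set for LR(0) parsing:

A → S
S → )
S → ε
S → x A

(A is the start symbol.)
First, augment the grammar with A' → A
I₀ = CLOSURE({ [A' → . A] }):
  [A' → . A] has the dot before A: add [A → . S]
  [A → . S] has the dot before S: add [S → . )], [S → .], [S → . x A]
No further items can be added.

I₀ = { [A → . S], [A' → . A], [S → . )], [S → . x A], [S → .] }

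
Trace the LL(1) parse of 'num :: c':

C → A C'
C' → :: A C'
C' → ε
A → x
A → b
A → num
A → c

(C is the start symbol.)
Stack is shown with the top on the left.

Stack      Input       Action
-----------------------------
C $        num :: c $  output C → A C'
A C' $     num :: c $  output A → num
num C' $   num :: c $  match 'num'
C' $       :: c $      output C' → :: A C'
:: A C' $  :: c $      match '::'
A C' $     c $         output A → c
c C' $     c $         match 'c'
C' $       $           output C' → ε
$          $           accept

The string is accepted.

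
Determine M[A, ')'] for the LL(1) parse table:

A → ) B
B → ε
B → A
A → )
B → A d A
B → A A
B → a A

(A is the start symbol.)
A → ) B, A → )

To find M[A, ')'], we find productions for A where ')' is in the predict set (PREDICT(N → α) = (FIRST(α) \ {ε}) ∪ (FOLLOW(N) if α ⇒* ε)).

A → ) B: PREDICT = { ')' }
  ')' is in predict set, so this production goes in M[A, ')']
A → ): PREDICT = { ')' }
  ')' is in predict set, so this production goes in M[A, ')']

M[A, ')'] = A → ) B, A → )  (a multiply-defined cell — the grammar is not LL(1))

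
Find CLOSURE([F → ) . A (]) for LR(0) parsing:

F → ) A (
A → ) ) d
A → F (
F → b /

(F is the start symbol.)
To compute CLOSURE, for each item [A → α.Bβ] where B is a non-terminal, add [B → .γ] for all productions B → γ; repeat for the newly added items until nothing changes.

Start with: [F → ) . A (]
  [F → ) . A (] has the dot before A: add [A → . ) ) d], [A → . F (]
  [A → . F (] has the dot before F: add [F → . ) A (], [F → . b /]
No further items can be added.

CLOSURE = { [A → . ) ) d], [A → . F (], [F → ) . A (], [F → . ) A (], [F → . b /] }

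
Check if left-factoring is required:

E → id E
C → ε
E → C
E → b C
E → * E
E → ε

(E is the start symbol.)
No, left-factoring is not needed

Left-factoring is needed when two productions for the same non-terminal
share a common prefix on the right-hand side.

Productions for E:
  E → id E
  E → C
  E → b C
  E → * E
  E → ε

No common prefixes found.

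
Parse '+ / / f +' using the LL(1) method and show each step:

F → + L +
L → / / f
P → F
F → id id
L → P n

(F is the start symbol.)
Stack is shown with the top on the left.

Stack      Input        Action
------------------------------
F $        + / / f + $  output F → + L +
+ L + $    + / / f + $  match '+'
L + $      / / f + $    output L → / / f
/ / f + $  / / f + $    match '/'
/ f + $    / f + $      match '/'
f + $      f + $        match 'f'
+ $        + $          match '+'
$          $            accept

The string is accepted.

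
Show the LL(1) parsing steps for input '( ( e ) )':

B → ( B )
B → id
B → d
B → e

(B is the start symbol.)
LL(1) parsing maintains a stack (initially the start symbol over $) and the input. At each step: if the stack top is a terminal, match it against the current input token; if it is a non-terminal N, replace it with the RHS of M[N, lookahead] (the unique production whose predict set contains the lookahead).

Stack is shown with the top on the left.

Stack      Input        Action
------------------------------
B $        ( ( e ) ) $  output B → ( B )
( B ) $    ( ( e ) ) $  match '('
B ) $      ( e ) ) $    output B → ( B )
( B ) ) $  ( e ) ) $    match '('
B ) ) $    e ) ) $      output B → e
e ) ) $    e ) ) $      match 'e'
) ) $      ) ) $        match ')'
) $        ) $          match ')'
$          $            accept

The string is accepted.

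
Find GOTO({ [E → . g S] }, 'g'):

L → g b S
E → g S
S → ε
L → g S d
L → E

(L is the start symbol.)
{ [E → g . S], [S → .] }

GOTO(I, 'g') = CLOSURE({ [A → αX.β] : [A → α.Xβ] ∈ I, X = 'g' })

Items with dot before 'g', with the dot advanced:
  [E → . g S] → [E → g . S]
Closure of the advanced items:
  [E → g . S] has the dot before S: add [S → .]

GOTO = { [E → g . S], [S → .] }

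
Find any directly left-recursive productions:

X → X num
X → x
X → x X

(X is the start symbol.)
Yes, X is left-recursive

Direct left recursion occurs when N → N α for some non-terminal N (the right-hand side begins with the left-hand side itself).

X → X num: LEFT RECURSIVE (starts with X)
X → x: starts with x
X → x X: starts with x

The grammar has direct left recursion on: X.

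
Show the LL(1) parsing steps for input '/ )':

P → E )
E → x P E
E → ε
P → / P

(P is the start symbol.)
Stack is shown with the top on the left.

Stack  Input  Action
--------------------
P $    / ) $  output P → / P
/ P $  / ) $  match '/'
P $    ) $    output P → E )
E ) $  ) $    output E → ε
) $    ) $    match ')'
$      $      accept

The string is accepted.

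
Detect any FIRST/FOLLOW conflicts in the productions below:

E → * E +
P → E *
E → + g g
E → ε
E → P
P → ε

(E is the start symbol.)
A FIRST/FOLLOW conflict occurs when a non-terminal N has a nullable alternative N → β (β ⇒* ε) and another alternative N → α with FIRST(α) ∩ FOLLOW(N) ≠ ∅: on such a lookahead the parser cannot decide between expanding α and letting N vanish via β.

Nullable non-terminals: E, P.
FIRST sets used below: FIRST(P) = { '*', '+', ε }, FIRST(E) = { '*', '+', ε }

E: nullable alternative(s) E → ε, E → P; FOLLOW(E) = { $, '*', '+' }
  E → * E +: FIRST \ {ε} = { '*' } — overlaps FOLLOW(E) on { '*' }: CONFLICT
  E → + g g: FIRST \ {ε} = { '+' } — overlaps FOLLOW(E) on { '+' }: CONFLICT
  E → ε: FIRST \ {ε} = { } — disjoint from FOLLOW(E)
  E → P: FIRST \ {ε} = { '*', '+' } — overlaps FOLLOW(E) on { '*', '+' }: CONFLICT

P: nullable alternative(s) P → ε; FOLLOW(P) = { $, '*', '+' }
  P → E *: FIRST \ {ε} = { '*', '+' } — overlaps FOLLOW(P) on { '*', '+' }: CONFLICT
  P → ε: FIRST \ {ε} = { } — this is the only nullable alternative, skip

So the grammar has 4 FIRST/FOLLOW conflicts (marked CONFLICT above).

Answer: Yes. E → '*' E '+' with FOLLOW(E) on { '*' }; E → '+' g g with FOLLOW(E) on { '+' }; E → P with FOLLOW(E) on { '*', '+' }; P → E '*' with FOLLOW(P) on { '*', '+' }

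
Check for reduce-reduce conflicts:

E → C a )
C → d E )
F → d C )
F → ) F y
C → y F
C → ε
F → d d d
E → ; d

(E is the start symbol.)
A reduce-reduce conflict occurs when an LR(0) state has two complete items [A → α .] and [B → β .] — both call for a reduction, and with no lookahead the parser cannot choose between them.

Augment with E' → E and build the canonical LR(0) collection (I0 = CLOSURE({[E' → . E]}), then GOTO on every symbol after a dot until no new states appear). It has 20 states:
  I0: { [C → . d E )], [C → . y F], [C → .], [E → . ; d], [E → . C a )], [E' → . E] }  — shift, reduce
  I1: { [E → ; . d] }  — shift
  I2: { [E → C . a )] }  — shift
  I3: { [E' → E .] }  — accept
  I4: { [C → . d E )], [C → . y F], [C → .], [C → d . E )], [E → . ; d], [E → . C a )] }  — shift, reduce
  I5: { [C → y . F], [F → . ) F y], [F → . d C )], [F → . d d d] }  — shift
  I6: { [F → ) . F y], [F → . ) F y], [F → . d C )], [F → . d d d] }  — shift
  I7: { [C → y F .] }  — reduce
  I8: { [C → . d E )], [C → . y F], [C → .], [F → d . C )], [F → d . d d] }  — shift, reduce
  I9: { [F → d C . )] }  — shift
  I10: { [C → . d E )], [C → . y F], [C → .], [C → d . E )], [E → . ; d], [E → . C a )], [F → d d . d] }  — shift, reduce
  I11: { [C → d E . )] }  — shift
  I12: { [C → . d E )], [C → . y F], [C → .], [C → d . E )], [E → . ; d], [E → . C a )], [F → d d d .] }  — shift, 2 reduces
  I13: { [C → d E ) .] }  — reduce
  I14: { [F → d C ) .] }  — reduce
  I15: { [F → ) F . y] }  — shift
  I16: { [F → ) F y .] }  — reduce
  I17: { [E → C a . )] }  — shift
  I18: { [E → C a ) .] }  — reduce
  I19: { [E → ; d .] }  — reduce

I12 contains complete items [C → .], [F → d d d .] — reduce-reduce conflict.

Answer: Yes — I12: [C → .] vs [F → d d d .]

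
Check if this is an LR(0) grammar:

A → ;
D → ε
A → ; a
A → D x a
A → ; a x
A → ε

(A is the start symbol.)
No. Shift-reduce conflict between [A → .] and [A → . ;]

A grammar is LR(0) if no state in the canonical LR(0) collection has:
  - both a shift item (dot before a terminal) and a complete item (shift-reduce conflict), or
  - two or more complete items (reduce-reduce conflict; the accept item [A' → A .] counts as a complete item here).

Augment with A' → A and build the canonical LR(0) collection (I0 = CLOSURE({[A' → . A]}), then GOTO on every symbol after a dot until no new states appear). It has 8 states:
  I0: { [A → . ; a x], [A → . ; a], [A → . ;], [A → . D x a], [A → .], [A' → . A], [D → .] }  — shift, 2 reduces
  I1: { [A → ; . a x], [A → ; . a], [A → ; .] }  — shift, reduce
  I2: { [A' → A .] }  — accept
  I3: { [A → D . x a] }  — shift
  I4: { [A → D x . a] }  — shift
  I5: { [A → D x a .] }  — reduce
  I6: { [A → ; a . x], [A → ; a .] }  — shift, reduce
  I7: { [A → ; a x .] }  — reduce

Conflict in state I0:
  Shift-reduce conflict between [A → .] and [A → . ;]
So the grammar is NOT LR(0).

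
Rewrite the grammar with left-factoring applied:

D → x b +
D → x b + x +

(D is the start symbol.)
Left-factoring transforms A → αβ₁ | αβ₂ into A → αA' and A' → β₁ | β₂
(α is the longest common prefix among the alternatives). Repeat until
no nonterminal has two alternatives with a common prefix.

Round 1: D has alternatives sharing prefix 'x b +'. Introduce D': D → x b + D'
  Add: D' → ε
  Add: D' → x +

No remaining common prefixes — done.

Resulting grammar:
D → x b + D'
D' → ε
D' → x +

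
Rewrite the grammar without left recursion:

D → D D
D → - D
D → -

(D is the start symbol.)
D → - D D'
D → - D'
D' → D D'
D' → ε

D is directly left-recursive. The standard transformation for
  A → A α₁ | ... | A α_m | β₁ | ... | β_n
is
  A  → β₁ A' | ... | β_n A'
  A' → α₁ A' | ... | α_m A' | ε

D → - D becomes D → - D D'
D → - becomes D → - D'
D → D D becomes D' → D D'
Add D' → ε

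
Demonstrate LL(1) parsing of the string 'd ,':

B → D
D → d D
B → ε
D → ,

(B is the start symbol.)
LL(1) parsing maintains a stack (initially the start symbol over $) and the input. At each step: if the stack top is a terminal, match it against the current input token; if it is a non-terminal N, replace it with the RHS of M[N, lookahead] (the unique production whose predict set contains the lookahead).

Stack is shown with the top on the left.

Stack  Input  Action
--------------------
B $    d , $  output B → D
D $    d , $  output D → d D
d D $  d , $  match 'd'
D $    , $    output D → ,
, $    , $    match ','
$      $      accept

The string is accepted.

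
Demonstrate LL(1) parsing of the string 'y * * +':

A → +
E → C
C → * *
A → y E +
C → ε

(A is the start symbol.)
LL(1) parsing maintains a stack (initially the start symbol over $) and the input. At each step: if the stack top is a terminal, match it against the current input token; if it is a non-terminal N, replace it with the RHS of M[N, lookahead] (the unique production whose predict set contains the lookahead).

Stack is shown with the top on the left.

Stack    Input      Action
--------------------------
A $      y * * + $  output A → y E +
y E + $  y * * + $  match 'y'
E + $    * * + $    output E → C
C + $    * * + $    output C → * *
* * + $  * * + $    match '*'
* + $    * + $      match '*'
+ $      + $        match '+'
$        $          accept

The string is accepted.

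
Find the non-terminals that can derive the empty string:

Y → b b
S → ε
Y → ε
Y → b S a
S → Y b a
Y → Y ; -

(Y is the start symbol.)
{ 'S', 'Y' }

A non-terminal is nullable if it can derive ε (the empty string): either it has an ε-production, or it has a production whose right-hand side consists entirely of nullable non-terminals.

ε-productions: S → ε, Y → ε
So S, Y are immediately nullable.
Every non-terminal is now nullable.
Nullable = { 'S', 'Y' }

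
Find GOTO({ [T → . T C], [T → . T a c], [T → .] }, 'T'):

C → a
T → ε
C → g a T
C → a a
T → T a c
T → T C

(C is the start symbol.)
{ [C → . a a], [C → . a], [C → . g a T], [T → T . C], [T → T . a c] }

GOTO(I, 'T') = CLOSURE({ [A → αX.β] : [A → α.Xβ] ∈ I, X = 'T' })

Items with dot before 'T', with the dot advanced:
  [T → . T C] → [T → T . C]
  [T → . T a c] → [T → T . a c]
Closure of the advanced items:
  [T → T . C] has the dot before C: add [C → . a], [C → . g a T], [C → . a a]

GOTO = { [C → . a a], [C → . a], [C → . g a T], [T → T . C], [T → T . a c] }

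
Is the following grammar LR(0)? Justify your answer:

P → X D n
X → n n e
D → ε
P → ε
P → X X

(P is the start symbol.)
A grammar is LR(0) if no state in the canonical LR(0) collection has:
  - both a shift item (dot before a terminal) and a complete item (shift-reduce conflict), or
  - two or more complete items (reduce-reduce conflict; the accept item [P' → P .] counts as a complete item here).

Augment with P' → P and build the canonical LR(0) collection (I0 = CLOSURE({[P' → . P]}), then GOTO on every symbol after a dot until no new states appear). It has 9 states:
  I0: { [P → . X D n], [P → . X X], [P → .], [P' → . P], [X → . n n e] }  — shift, reduce
  I1: { [P' → P .] }  — accept
  I2: { [D → .], [P → X . D n], [P → X . X], [X → . n n e] }  — shift, reduce
  I3: { [X → n . n e] }  — shift
  I4: { [X → n n . e] }  — shift
  I5: { [X → n n e .] }  — reduce
  I6: { [P → X D . n] }  — shift
  I7: { [P → X X .] }  — reduce
  I8: { [P → X D n .] }  — reduce

Conflict in state I0:
  Shift-reduce conflict between [P → .] and [X → . n n e]
So the grammar is NOT LR(0).

Answer: No. Shift-reduce conflict between [P → .] and [X → . n n e]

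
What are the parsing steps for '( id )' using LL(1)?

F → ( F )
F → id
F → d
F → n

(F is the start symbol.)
LL(1) parsing maintains a stack (initially the start symbol over $) and the input. At each step: if the stack top is a terminal, match it against the current input token; if it is a non-terminal N, replace it with the RHS of M[N, lookahead] (the unique production whose predict set contains the lookahead).

Stack is shown with the top on the left.

Stack    Input     Action
-------------------------
F $      ( id ) $  output F → ( F )
( F ) $  ( id ) $  match '('
F ) $    id ) $    output F → id
id ) $   id ) $    match 'id'
) $      ) $       match ')'
$        $         accept

The string is accepted.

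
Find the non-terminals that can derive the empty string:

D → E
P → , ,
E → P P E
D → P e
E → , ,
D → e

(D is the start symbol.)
A non-terminal is nullable if it can derive ε (the empty string): either it has an ε-production, or it has a production whose right-hand side consists entirely of nullable non-terminals.

There are no ε-productions, so no non-terminal can derive ε.
No non-terminals are nullable.

Answer: None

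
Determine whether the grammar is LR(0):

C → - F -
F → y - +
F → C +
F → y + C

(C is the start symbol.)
A grammar is LR(0) if no state in the canonical LR(0) collection has:
  - both a shift item (dot before a terminal) and a complete item (shift-reduce conflict), or
  - two or more complete items (reduce-reduce conflict; the accept item [C' → C .] counts as a complete item here).

Augment with C' → C and build the canonical LR(0) collection (I0 = CLOSURE({[C' → . C]}), then GOTO on every symbol after a dot until no new states appear). It has 12 states:
  I0: { [C → . - F -], [C' → . C] }  — shift
  I1: { [C → - . F -], [C → . - F -], [F → . C +], [F → . y + C], [F → . y - +] }  — shift
  I2: { [C' → C .] }  — accept
  I3: { [F → C . +] }  — shift
  I4: { [C → - F . -] }  — shift
  I5: { [F → y . + C], [F → y . - +] }  — shift
  I6: { [C → . - F -], [F → y + . C] }  — shift
  I7: { [F → y - . +] }  — shift
  I8: { [F → y - + .] }  — reduce
  I9: { [F → y + C .] }  — reduce
  I10: { [C → - F - .] }  — reduce
  I11: { [F → C + .] }  — reduce

Every state is either a pure shift/goto state or contains exactly one complete item and nothing to shift — no conflicts. The grammar is LR(0).

Answer: Yes, the grammar is LR(0)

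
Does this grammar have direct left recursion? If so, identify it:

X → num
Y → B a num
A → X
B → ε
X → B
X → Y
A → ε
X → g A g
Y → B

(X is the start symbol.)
No direct left recursion

X → num: starts with num
Y → B a num: starts with B
A → X: starts with X
B → ε: starts with ε
X → B: starts with B
X → Y: starts with Y
A → ε: starts with ε
X → g A g: starts with g
Y → B: starts with B

No direct left recursion found.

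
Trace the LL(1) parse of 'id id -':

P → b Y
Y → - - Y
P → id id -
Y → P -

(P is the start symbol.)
LL(1) parsing maintains a stack (initially the start symbol over $) and the input. At each step: if the stack top is a terminal, match it against the current input token; if it is a non-terminal N, replace it with the RHS of M[N, lookahead] (the unique production whose predict set contains the lookahead).

Stack is shown with the top on the left.

Stack      Input      Action
----------------------------
P $        id id - $  output P → id id -
id id - $  id id - $  match 'id'
id - $     id - $     match 'id'
- $        - $        match '-'
$          $          accept

The string is accepted.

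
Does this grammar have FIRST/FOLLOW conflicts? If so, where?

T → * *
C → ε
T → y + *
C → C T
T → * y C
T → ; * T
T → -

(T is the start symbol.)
A FIRST/FOLLOW conflict occurs when a non-terminal N has a nullable alternative N → β (β ⇒* ε) and another alternative N → α with FIRST(α) ∩ FOLLOW(N) ≠ ∅: on such a lookahead the parser cannot decide between expanding α and letting N vanish via β.

Nullable non-terminals: C.
FIRST sets used below: FIRST(C) = { '*', '-', ';', 'y', ε }, FIRST(T) = { '*', '-', ';', 'y' }

C: nullable alternative(s) C → ε; FOLLOW(C) = { $, '*', '-', ';', 'y' }
  C → ε: FIRST \ {ε} = { } — this is the only nullable alternative, skip
  C → C T: FIRST \ {ε} = { '*', '-', ';', 'y' } — overlaps FOLLOW(C) on { '*', '-', ';', 'y' }: CONFLICT

T has no nullable alternative, so no FIRST/FOLLOW check is needed there.

So the grammar has 1 FIRST/FOLLOW conflict (marked CONFLICT above).

Answer: Yes. C → C T with FOLLOW(C) on { '*', '-', ';', 'y' }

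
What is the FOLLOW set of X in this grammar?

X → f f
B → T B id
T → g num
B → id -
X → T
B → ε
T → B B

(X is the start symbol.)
{ $ }

X is the start symbol, so $ ∈ FOLLOW(X).
X does not occur on any right-hand side.

Taking the union: FOLLOW(X) = { $ }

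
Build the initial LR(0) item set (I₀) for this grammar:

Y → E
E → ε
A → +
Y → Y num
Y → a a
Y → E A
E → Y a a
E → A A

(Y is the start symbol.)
First, augment the grammar with Y' → Y
I₀ = CLOSURE({ [Y' → . Y] }):
  [Y' → . Y] has the dot before Y: add [Y → . E], [Y → . Y num], [Y → . a a], [Y → . E A]
  [Y → . E] has the dot before E: add [E → .], [E → . Y a a], [E → . A A]
  [E → . A A] has the dot before A: add [A → . +]
No further items can be added.

I₀ = { [A → . +], [E → . A A], [E → . Y a a], [E → .], [Y → . E A], [Y → . E], [Y → . Y num], [Y → . a a], [Y' → . Y] }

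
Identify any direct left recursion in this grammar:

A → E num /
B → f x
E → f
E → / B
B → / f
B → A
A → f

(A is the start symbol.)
No direct left recursion

Direct left recursion occurs when N → N α for some non-terminal N (the right-hand side begins with the left-hand side itself).

A → E num /: starts with E
B → f x: starts with f
E → f: starts with f
E → / B: starts with '/'
B → / f: starts with '/'
B → A: starts with A
A → f: starts with f

No direct left recursion found.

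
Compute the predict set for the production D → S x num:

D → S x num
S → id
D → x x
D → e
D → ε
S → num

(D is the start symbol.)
{ 'id', 'num' }

PREDICT(D → S x num) = (FIRST(RHS) \ {ε}) ∪ (FOLLOW(D) if ε ∈ FIRST(RHS), i.e. RHS ⇒* ε)
FIRST(S) = { 'id', 'num' }
FIRST(S x num) = { 'id', 'num' }
ε ∉ FIRST(S x num), so FOLLOW(D) is not added.
PREDICT(D → S x num) = { 'id', 'num' }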